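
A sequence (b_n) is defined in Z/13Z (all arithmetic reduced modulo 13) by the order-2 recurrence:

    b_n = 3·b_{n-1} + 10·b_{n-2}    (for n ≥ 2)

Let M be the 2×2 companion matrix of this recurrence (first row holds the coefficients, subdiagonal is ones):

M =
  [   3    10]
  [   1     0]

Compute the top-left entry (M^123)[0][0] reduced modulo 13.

9

(M^123)[0][0] is the top entry after applying M 123 times to the unit state (1, 0). Equivalently it is h_{124} for the auxiliary sequence (h_n) obeying the same recurrence with h_1 = 1 and h_i = 0 for 0 ≤ i < 1:
h_2 = 3·1 + 10·0 = 3
h_3 = 3·3 + 10·1 = 6
h_4 = 3·6 + 10·3 = 9
h_5 = 3·9 + 10·6 = 9
h_6 = 3·9 + 10·9 = 0
h_7 = 3·0 + 10·9 = 12
h_8 = 3·12 + 10·0 = 10
h_9 = 3·10 + 10·12 = 7
h_10 = 3·7 + 10·10 = 4
h_11 = 3·4 + 10·7 = 4
h_12 = 3·4 + 10·4 = 0
h_13 = 3·0 + 10·4 = 1
(h_12, h_13) = (0, 1) = (h_0, h_1), so the sequence has period 12.
124 ≡ 4 (mod 12), hence h_124 = h_4 = 9.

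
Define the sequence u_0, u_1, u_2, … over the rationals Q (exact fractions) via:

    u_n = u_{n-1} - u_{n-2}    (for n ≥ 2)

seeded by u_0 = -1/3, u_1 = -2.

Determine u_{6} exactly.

u_2 = 1·-2 + -1·-1/3 = -5/3
u_3 = 1·-5/3 + -1·-2 = 1/3
u_4 = 1·1/3 + -1·-5/3 = 2
u_5 = 1·2 + -1·1/3 = 5/3
u_6 = 1·5/3 + -1·2 = -1/3

-1/3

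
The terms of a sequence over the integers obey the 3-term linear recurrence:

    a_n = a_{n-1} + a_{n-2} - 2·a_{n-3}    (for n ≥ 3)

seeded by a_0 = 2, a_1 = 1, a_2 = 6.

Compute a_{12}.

a_3 = 1·6 + 1·1 + -2·2 = 3
a_4 = 1·3 + 1·6 + -2·1 = 7
a_5 = 1·7 + 1·3 + -2·6 = -2
a_6 = 1·-2 + 1·7 + -2·3 = -1
a_7 = 1·-1 + 1·-2 + -2·7 = -17
a_8 = 1·-17 + 1·-1 + -2·-2 = -14
a_9 = 1·-14 + 1·-17 + -2·-1 = -29
a_10 = 1·-29 + 1·-14 + -2·-17 = -9
a_11 = 1·-9 + 1·-29 + -2·-14 = -10
a_12 = 1·-10 + 1·-9 + -2·-29 = 39

39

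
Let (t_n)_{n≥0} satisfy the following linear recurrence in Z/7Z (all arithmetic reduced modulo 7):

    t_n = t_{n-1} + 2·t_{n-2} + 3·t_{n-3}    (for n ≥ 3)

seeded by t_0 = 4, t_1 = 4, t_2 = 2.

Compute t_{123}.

5

t_3 = 1·2 + 2·4 + 3·4 = 1
t_4 = 1·1 + 2·2 + 3·4 = 3
t_5 = 1·3 + 2·1 + 3·2 = 4
t_6 = 1·4 + 2·3 + 3·1 = 6
t_7 = 1·6 + 2·4 + 3·3 = 2
t_8 = 1·2 + 2·6 + 3·4 = 5
t_9 = 1·5 + 2·2 + 3·6 = 6
t_10 = 1·6 + 2·5 + 3·2 = 1
t_11 = 1·1 + 2·6 + 3·5 = 0
t_12 = 1·0 + 2·1 + 3·6 = 6
t_13 = 1·6 + 2·0 + 3·1 = 2
t_14 = 1·2 + 2·6 + 3·0 = 0
t_15 = 1·0 + 2·2 + 3·6 = 1
t_16 = 1·1 + 2·0 + 3·2 = 0
t_17 = 1·0 + 2·1 + 3·0 = 2
t_18 = 1·2 + 2·0 + 3·1 = 5
t_19 = 1·5 + 2·2 + 3·0 = 2
t_20 = 1·2 + 2·5 + 3·2 = 4
t_21 = 1·4 + 2·2 + 3·5 = 2
t_22 = 1·2 + 2·4 + 3·2 = 2
t_23 = 1·2 + 2·2 + 3·4 = 4
t_24 = 1·4 + 2·2 + 3·2 = 0
t_25 = 1·0 + 2·4 + 3·2 = 0
t_26 = 1·0 + 2·0 + 3·4 = 5
t_27 = 1·5 + 2·0 + 3·0 = 5
t_28 = 1·5 + 2·5 + 3·0 = 1
t_29 = 1·1 + 2·5 + 3·5 = 5
t_30 = 1·5 + 2·1 + 3·5 = 1
t_31 = 1·1 + 2·5 + 3·1 = 0
t_32 = 1·0 + 2·1 + 3·5 = 3
t_33 = 1·3 + 2·0 + 3·1 = 6
t_34 = 1·6 + 2·3 + 3·0 = 5
t_35 = 1·5 + 2·6 + 3·3 = 5
t_36 = 1·5 + 2·5 + 3·6 = 5
t_37 = 1·5 + 2·5 + 3·5 = 2
t_38 = 1·2 + 2·5 + 3·5 = 6
t_39 = 1·6 + 2·2 + 3·5 = 4
t_40 = 1·4 + 2·6 + 3·2 = 1
t_41 = 1·1 + 2·4 + 3·6 = 6
t_42 = 1·6 + 2·1 + 3·4 = 6
t_43 = 1·6 + 2·6 + 3·1 = 0
t_44 = 1·0 + 2·6 + 3·6 = 2
t_45 = 1·2 + 2·0 + 3·6 = 6
t_46 = 1·6 + 2·2 + 3·0 = 3
t_47 = 1·3 + 2·6 + 3·2 = 0
t_48 = 1·0 + 2·3 + 3·6 = 3
t_49 = 1·3 + 2·0 + 3·3 = 5
t_50 = 1·5 + 2·3 + 3·0 = 4
t_51 = 1·4 + 2·5 + 3·3 = 2
t_52 = 1·2 + 2·4 + 3·5 = 4
t_53 = 1·4 + 2·2 + 3·4 = 6
t_54 = 1·6 + 2·4 + 3·2 = 6
t_55 = 1·6 + 2·6 + 3·4 = 2
t_56 = 1·2 + 2·6 + 3·6 = 4
t_57 = 1·4 + 2·2 + 3·6 = 5
t_58 = 1·5 + 2·4 + 3·2 = 5
t_59 = 1·5 + 2·5 + 3·4 = 6
t_60 = 1·6 + 2·5 + 3·5 = 3
t_61 = 1·3 + 2·6 + 3·5 = 2
t_62 = 1·2 + 2·3 + 3·6 = 5
t_63 = 1·5 + 2·2 + 3·3 = 4
t_64 = 1·4 + 2·5 + 3·2 = 6
t_65 = 1·6 + 2·4 + 3·5 = 1
t_66 = 1·1 + 2·6 + 3·4 = 4
t_67 = 1·4 + 2·1 + 3·6 = 3
t_68 = 1·3 + 2·4 + 3·1 = 0
t_69 = 1·0 + 2·3 + 3·4 = 4
t_70 = 1·4 + 2·0 + 3·3 = 6
t_71 = 1·6 + 2·4 + 3·0 = 0
t_72 = 1·0 + 2·6 + 3·4 = 3
t_73 = 1·3 + 2·0 + 3·6 = 0
t_74 = 1·0 + 2·3 + 3·0 = 6
t_75 = 1·6 + 2·0 + 3·3 = 1
t_76 = 1·1 + 2·6 + 3·0 = 6
t_77 = 1·6 + 2·1 + 3·6 = 5
t_78 = 1·5 + 2·6 + 3·1 = 6
t_79 = 1·6 + 2·5 + 3·6 = 6
t_80 = 1·6 + 2·6 + 3·5 = 5
t_81 = 1·5 + 2·6 + 3·6 = 0
t_82 = 1·0 + 2·5 + 3·6 = 0
t_83 = 1·0 + 2·0 + 3·5 = 1
t_84 = 1·1 + 2·0 + 3·0 = 1
t_85 = 1·1 + 2·1 + 3·0 = 3
t_86 = 1·3 + 2·1 + 3·1 = 1
t_87 = 1·1 + 2·3 + 3·1 = 3
t_88 = 1·3 + 2·1 + 3·3 = 0
t_89 = 1·0 + 2·3 + 3·1 = 2
t_90 = 1·2 + 2·0 + 3·3 = 4
t_91 = 1·4 + 2·2 + 3·0 = 1
t_92 = 1·1 + 2·4 + 3·2 = 1
t_93 = 1·1 + 2·1 + 3·4 = 1
t_94 = 1·1 + 2·1 + 3·1 = 6
t_95 = 1·6 + 2·1 + 3·1 = 4
t_96 = 1·4 + 2·6 + 3·1 = 5
t_97 = 1·5 + 2·4 + 3·6 = 3
t_98 = 1·3 + 2·5 + 3·4 = 4
t_99 = 1·4 + 2·3 + 3·5 = 4
t_100 = 1·4 + 2·4 + 3·3 = 0
t_101 = 1·0 + 2·4 + 3·4 = 6
t_102 = 1·6 + 2·0 + 3·4 = 4
t_103 = 1·4 + 2·6 + 3·0 = 2
t_104 = 1·2 + 2·4 + 3·6 = 0
t_105 = 1·0 + 2·2 + 3·4 = 2
t_106 = 1·2 + 2·0 + 3·2 = 1
t_107 = 1·1 + 2·2 + 3·0 = 5
t_108 = 1·5 + 2·1 + 3·2 = 6
t_109 = 1·6 + 2·5 + 3·1 = 5
t_110 = 1·5 + 2·6 + 3·5 = 4
t_111 = 1·4 + 2·5 + 3·6 = 4
t_112 = 1·4 + 2·4 + 3·5 = 6
t_113 = 1·6 + 2·4 + 3·4 = 5
t_114 = 1·5 + 2·6 + 3·4 = 1
t_115 = 1·1 + 2·5 + 3·6 = 1
t_116 = 1·1 + 2·1 + 3·5 = 4
t_117 = 1·4 + 2·1 + 3·1 = 2
t_118 = 1·2 + 2·4 + 3·1 = 6
t_119 = 1·6 + 2·2 + 3·4 = 1
t_120 = 1·1 + 2·6 + 3·2 = 5
t_121 = 1·5 + 2·1 + 3·6 = 4
t_122 = 1·4 + 2·5 + 3·1 = 3
t_123 = 1·3 + 2·4 + 3·5 = 5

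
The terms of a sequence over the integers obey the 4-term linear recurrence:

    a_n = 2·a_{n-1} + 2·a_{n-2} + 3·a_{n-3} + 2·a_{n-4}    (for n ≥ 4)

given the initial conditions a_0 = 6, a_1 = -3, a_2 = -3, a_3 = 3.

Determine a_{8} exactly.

a_4 = 2·3 + 2·-3 + 3·-3 + 2·6 = 3
a_5 = 2·3 + 2·3 + 3·-3 + 2·-3 = -3
a_6 = 2·-3 + 2·3 + 3·3 + 2·-3 = 3
a_7 = 2·3 + 2·-3 + 3·3 + 2·3 = 15
a_8 = 2·15 + 2·3 + 3·-3 + 2·3 = 33

33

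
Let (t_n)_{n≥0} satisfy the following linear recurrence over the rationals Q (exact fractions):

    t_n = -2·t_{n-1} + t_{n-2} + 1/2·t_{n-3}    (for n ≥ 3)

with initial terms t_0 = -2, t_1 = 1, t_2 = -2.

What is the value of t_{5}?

22

t_3 = -2·-2 + 1·1 + 1/2·-2 = 4
t_4 = -2·4 + 1·-2 + 1/2·1 = -19/2
t_5 = -2·-19/2 + 1·4 + 1/2·-2 = 22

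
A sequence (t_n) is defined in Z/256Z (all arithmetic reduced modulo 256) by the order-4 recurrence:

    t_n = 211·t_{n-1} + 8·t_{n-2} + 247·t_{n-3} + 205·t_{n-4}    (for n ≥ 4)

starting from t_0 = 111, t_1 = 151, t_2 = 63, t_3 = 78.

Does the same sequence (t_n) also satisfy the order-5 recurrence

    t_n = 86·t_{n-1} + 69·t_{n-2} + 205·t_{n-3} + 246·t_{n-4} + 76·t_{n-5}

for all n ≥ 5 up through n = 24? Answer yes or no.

Terms t_0..t_24: 111, 151, 63, 78, 214, 134, 215, 85, 111, 228, 146, 160, 79, 143, 159, 222, 46, 198, 39, 125, 31, 164, 250, 48, 111
n=5: candidate gives 107, actual t_5 = 134 ✗

no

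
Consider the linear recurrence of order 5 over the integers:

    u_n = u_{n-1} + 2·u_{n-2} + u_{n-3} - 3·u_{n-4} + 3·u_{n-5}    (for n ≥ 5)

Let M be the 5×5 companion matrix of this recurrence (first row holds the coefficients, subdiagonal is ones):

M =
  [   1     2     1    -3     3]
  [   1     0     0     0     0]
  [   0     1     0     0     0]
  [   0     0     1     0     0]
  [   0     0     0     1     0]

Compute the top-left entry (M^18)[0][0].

(M^18)[0][0] is the top entry after applying M 18 times to the unit state (1, 0, 0, 0, 0). Equivalently it is h_{22} for the auxiliary sequence (h_n) obeying the same recurrence with h_4 = 1 and h_i = 0 for 0 ≤ i < 4:
h_5 = 1·1 + 2·0 + 1·0 + -3·0 + 3·0 = 1
h_6 = 1·1 + 2·1 + 1·0 + -3·0 + 3·0 = 3
h_7 = 1·3 + 2·1 + 1·1 + -3·0 + 3·0 = 6
h_8 = 1·6 + 2·3 + 1·1 + -3·1 + 3·0 = 10
h_9 = 1·10 + 2·6 + 1·3 + -3·1 + 3·1 = 25
h_10 = 1·25 + 2·10 + 1·6 + -3·3 + 3·1 = 45
h_11 = 1·45 + 2·25 + 1·10 + -3·6 + 3·3 = 96
h_12 = 1·96 + 2·45 + 1·25 + -3·10 + 3·6 = 199
h_13 = 1·199 + 2·96 + 1·45 + -3·25 + 3·10 = 391
h_14 = 1·391 + 2·199 + 1·96 + -3·45 + 3·25 = 825
h_15 = 1·825 + 2·391 + 1·199 + -3·96 + 3·45 = 1653
h_16 = 1·1653 + 2·825 + 1·391 + -3·199 + 3·96 = 3385
h_17 = 1·3385 + 2·1653 + 1·825 + -3·391 + 3·199 = 6940
h_18 = 1·6940 + 2·3385 + 1·1653 + -3·825 + 3·391 = 14061
h_19 = 1·14061 + 2·6940 + 1·3385 + -3·1653 + 3·825 = 28842
h_20 = 1·28842 + 2·14061 + 1·6940 + -3·3385 + 3·1653 = 58708
h_21 = 1·58708 + 2·28842 + 1·14061 + -3·6940 + 3·3385 = 119788
h_22 = 1·119788 + 2·58708 + 1·28842 + -3·14061 + 3·6940 = 244683

244683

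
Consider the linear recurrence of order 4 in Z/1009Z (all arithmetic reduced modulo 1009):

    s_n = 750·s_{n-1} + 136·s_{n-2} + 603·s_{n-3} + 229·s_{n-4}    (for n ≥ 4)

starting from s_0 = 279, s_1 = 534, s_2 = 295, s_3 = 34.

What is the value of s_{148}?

119

s_4 = 750·34 + 136·295 + 603·534 + 229·279 = 490
s_5 = 750·490 + 136·34 + 603·295 + 229·534 = 301
s_6 = 750·301 + 136·490 + 603·34 + 229·295 = 54
s_7 = 750·54 + 136·301 + 603·490 + 229·34 = 263
s_8 = 750·263 + 136·54 + 603·301 + 229·490 = 870
s_9 = 750·870 + 136·263 + 603·54 + 229·301 = 721
Continuing the recurrence:
  s_10 = 627;  s_11 = 865;  s_12 = 820;  s_13 = 454;  s_14 = 235;  s_15 = 241
  s_16 = 240;  s_17 = 361;  s_18 = 46;  s_19 = 985;  s_20 = 577;  s_21 = 78
  s_22 = 855;  s_23 = 428;  s_24 = 957;  s_25 = 712;  s_26 = 59;  s_27 = 893
  s_28 = 437;  s_29 = 45;  s_30 = 421;  s_31 = 840;  s_32 = 201;  s_33 = 442
  s_34 = 188;  s_35 = 85;  s_36 = 291;  s_37 = 432;  s_38 = 806;  s_39 = 540
  s_40 = 245;  s_41 = 630;  s_42 = 960;  s_43 = 472;  s_44 = 347;  s_45 = 250
  s_46 = 560;  s_47 = 453;  s_48 = 363;  s_49 = 290;  s_50 = 309;  s_51 = 524
  s_52 = 847;  s_53 = 701;  s_54 = 513;  s_55 = 923;  s_56 = 390;  s_57 = 985
  s_58 = 768;  s_59 = 183;  s_60 = 719;  s_61 = 638;  s_62 = 819;  s_63 = 997
  s_64 = 944;  s_65 = 321;  s_66 = 553;  s_67 = 755;  s_68 = 828;  s_69 = 568
  s_70 = 520;  s_71 = 266;  s_72 = 181;  s_73 = 68;  s_74 = 935;  s_75 = 707
  s_76 = 266;  s_77 = 226;  s_78 = 570;  s_79 = 580;  s_80 = 385;  s_81 = 290
  s_82 = 443;  s_83 = 95;  s_84 = 14;  s_85 = 782;  s_86 = 476;  s_87 = 148
  s_88 = 692;  s_89 = 270;  s_90 = 450;  s_91 = 26;  s_92 = 396;  s_93 = 64
  s_94 = 622;  s_95 = 529;  s_96 = 173;  s_97 = 142;  s_98 = 179;  s_99 = 647
  s_100 = 176;  s_101 = 234;  s_102 = 952;  s_103 = 196;  s_104 = 801;  s_105 = 861
  s_106 = 153;  s_107 = 965;  s_108 = 264;  s_109 = 151;  s_110 = 255;  s_111 = 689
  s_112 = 675;  s_113 = 269;  s_114 = 572;  s_115 = 201;  s_116 = 464;  s_117 = 887
  s_118 = 806;  s_119 = 584;  s_120 = 131;  s_121 = 84;  s_122 = 34;  s_123 = 430
  s_124 = 139;  s_125 = 668;  s_126 = 969;  s_127 = 975;  s_128 = 95;  s_129 = 741
  s_130 = 202;  s_131 = 84;  s_132 = 64;  s_133 = 796;  s_134 = 350;  s_135 = 768
  s_136 = 272;  s_137 = 527;  s_138 = 802;  s_139 = 24;  s_140 = 623;  s_141 = 218
  s_142 = 380;  s_143 = 612;  s_144 = 808;  s_145 = 663;  s_146 = 717
s_147 = 750·717 + 136·663 + 603·808 + 229·612 = 94
s_148 = 750·94 + 136·717 + 603·663 + 229·808 = 119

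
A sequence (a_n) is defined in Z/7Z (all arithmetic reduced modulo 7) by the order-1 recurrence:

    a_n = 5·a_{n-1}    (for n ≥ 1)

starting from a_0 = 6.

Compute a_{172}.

a_1 = 5·6 = 2
a_2 = 5·2 = 3
a_3 = 5·3 = 1
a_4 = 5·1 = 5
a_5 = 5·5 = 4
a_6 = 5·4 = 6
(a_6) = (6) = (a_0), so the sequence has period 6.
172 ≡ 4 (mod 6), hence a_172 = a_4 = 5.

5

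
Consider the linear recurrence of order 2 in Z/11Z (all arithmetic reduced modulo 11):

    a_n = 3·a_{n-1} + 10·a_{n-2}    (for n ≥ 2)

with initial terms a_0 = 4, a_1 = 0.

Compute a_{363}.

a_2 = 3·0 + 10·4 = 7
a_3 = 3·7 + 10·0 = 10
a_4 = 3·10 + 10·7 = 1
a_5 = 3·1 + 10·10 = 4
a_6 = 3·4 + 10·1 = 0
(a_5, a_6) = (4, 0) = (a_0, a_1), so the sequence has period 5.
363 ≡ 3 (mod 5), hence a_363 = a_3 = 10.

10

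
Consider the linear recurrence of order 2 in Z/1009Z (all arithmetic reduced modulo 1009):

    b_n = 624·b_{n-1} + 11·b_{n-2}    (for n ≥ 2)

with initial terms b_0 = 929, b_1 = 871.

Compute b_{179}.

787

b_2 = 624·871 + 11·929 = 791
b_3 = 624·791 + 11·871 = 683
b_4 = 624·683 + 11·791 = 14
b_5 = 624·14 + 11·683 = 105
b_6 = 624·105 + 11·14 = 89
b_7 = 624·89 + 11·105 = 187
Continuing the recurrence:
  b_8 = 623;  b_9 = 326;  b_10 = 405;  b_11 = 20;  b_12 = 791;  b_13 = 403
  b_14 = 860;  b_15 = 249;  b_16 = 369;  b_17 = 925;  b_18 = 75;  b_19 = 471
  b_20 = 101;  b_21 = 602;  b_22 = 402;  b_23 = 175;  b_24 = 614;  b_25 = 632
  b_26 = 549;  b_27 = 414;  b_28 = 17;  b_29 = 27;  b_30 = 891;  b_31 = 322
  b_32 = 857;  b_33 = 513;  b_34 = 605;  b_35 = 752;  b_36 = 664;  b_37 = 846
  b_38 = 438;  b_39 = 98;  b_40 = 385;  b_41 = 167;  b_42 = 480;  b_43 = 675
  b_44 = 682;  b_45 = 132;  b_46 = 69;  b_47 = 112;  b_48 = 17;  b_49 = 741
  b_50 = 449;  b_51 = 762;  b_52 = 143;  b_53 = 750;  b_54 = 388;  b_55 = 130
  b_56 = 632;  b_57 = 270;  b_58 = 875;  b_59 = 74;  b_60 = 306;  b_61 = 48
  b_62 = 21;  b_63 = 515;  b_64 = 729;  b_65 = 457;  b_66 = 577;  b_67 = 826
  b_68 = 118;  b_69 = 989;  b_70 = 926;  b_71 = 456;  b_72 = 102;  b_73 = 52
  b_74 = 273;  b_75 = 403;  b_76 = 207;  b_77 = 413;  b_78 = 676;  b_79 = 569
  b_80 = 261;  b_81 = 620;  b_82 = 277;  b_83 = 66;  b_84 = 844;  b_85 = 684
  b_86 = 212;  b_87 = 570;  b_88 = 826;  b_89 = 41;  b_90 = 364;  b_91 = 562
  b_92 = 533;  b_93 = 759;  b_94 = 204;  b_95 = 439;  b_96 = 723;  b_97 = 922
  b_98 = 79;  b_99 = 916;  b_100 = 350;  b_101 = 442;  b_102 = 165;  b_103 = 868
  b_104 = 605;  b_105 = 621;  b_106 = 649;  b_107 = 135;  b_108 = 569;  b_109 = 364
  b_110 = 316;  b_111 = 397;  b_112 = 972;  b_113 = 450;  b_114 = 900;  b_115 = 501
  b_116 = 653;  b_117 = 302;  b_118 = 894;  b_119 = 174;  b_120 = 357;  b_121 = 684
  b_122 = 909;  b_123 = 619;  b_124 = 727;  b_125 = 353;  b_126 = 235;  b_127 = 182
  b_128 = 118;  b_129 = 968;  b_130 = 939;  b_131 = 265;  b_132 = 123;  b_133 = 965
  b_134 = 131;  b_135 = 540;  b_136 = 386;  b_137 = 608;  b_138 = 218;  b_139 = 451
  b_140 = 293;  b_141 = 119;  b_142 = 795;  b_143 = 961;  b_144 = 991;  b_145 = 348
  b_146 = 19;  b_147 = 549;  b_148 = 734;  b_149 = 924;  b_150 = 439;  b_151 = 571
  b_152 = 920;  b_153 = 186;  b_154 = 59;  b_155 = 520;  b_156 = 231;  b_157 = 532
  b_158 = 530;  b_159 = 575;  b_160 = 381;  b_161 = 900;  b_162 = 751;  b_163 = 258
  b_164 = 750;  b_165 = 644;  b_166 = 452;  b_167 = 558;  b_168 = 14;  b_169 = 748
  b_170 = 748;  b_171 = 750;  b_172 = 989;  b_173 = 815;  b_174 = 813;  b_175 = 678
  b_176 = 163;  b_177 = 198
b_178 = 624·198 + 11·163 = 229
b_179 = 624·229 + 11·198 = 787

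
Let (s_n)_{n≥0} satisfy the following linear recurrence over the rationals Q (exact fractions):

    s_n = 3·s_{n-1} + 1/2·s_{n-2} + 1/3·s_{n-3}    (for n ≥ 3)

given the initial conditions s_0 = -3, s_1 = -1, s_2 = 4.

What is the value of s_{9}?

s_3 = 3·4 + 1/2·-1 + 1/3·-3 = 21/2
s_4 = 3·21/2 + 1/2·4 + 1/3·-1 = 199/6
s_5 = 3·199/6 + 1/2·21/2 + 1/3·4 = 1273/12
s_6 = 3·1273/12 + 1/2·199/6 + 1/3·21/2 = 1015/3
s_7 = 3·1015/3 + 1/2·1273/12 + 1/3·199/6 = 77695/72
s_8 = 3·77695/72 + 1/2·1015/3 + 1/3·1273/12 = 247811/72
s_9 = 3·247811/72 + 1/2·77695/72 + 1/3·1015/3 = 1580801/144

1580801/144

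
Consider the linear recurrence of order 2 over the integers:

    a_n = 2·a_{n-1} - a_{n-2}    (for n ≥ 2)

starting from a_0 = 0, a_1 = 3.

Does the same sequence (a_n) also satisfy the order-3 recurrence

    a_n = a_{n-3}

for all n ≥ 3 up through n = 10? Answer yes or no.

no

Terms a_0..a_10: 0, 3, 6, 9, 12, 15, 18, 21, 24, 27, 30
n=3: candidate gives 0, actual a_3 = 9 ✗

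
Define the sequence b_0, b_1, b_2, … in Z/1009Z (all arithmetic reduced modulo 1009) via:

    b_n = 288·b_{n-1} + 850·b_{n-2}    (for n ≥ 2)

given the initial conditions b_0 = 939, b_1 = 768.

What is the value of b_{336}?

501

b_2 = 288·768 + 850·939 = 244
b_3 = 288·244 + 850·768 = 628
b_4 = 288·628 + 850·244 = 808
b_5 = 288·808 + 850·628 = 673
b_6 = 288·673 + 850·808 = 776
b_7 = 288·776 + 850·673 = 446
Continuing the recurrence:
  b_8 = 19;  b_9 = 143;  b_10 = 830;  b_11 = 377;  b_12 = 822;  b_13 = 218
  b_14 = 698;  b_15 = 886;  b_16 = 908;  b_17 = 559;  b_18 = 476;  b_19 = 784
  b_20 = 776;  b_21 = 959;  b_22 = 449;  b_23 = 38;  b_24 = 93;  b_25 = 562
  b_26 = 764;  b_27 = 513;  b_28 = 34;  b_29 = 873;  b_30 = 831;  b_31 = 630
  b_32 = 879;  b_33 = 623;  b_34 = 312;  b_35 = 889;  b_36 = 588;  b_37 = 750
  b_38 = 419;  b_39 = 413;  b_40 = 864;  b_41 = 536;  b_42 = 848;  b_43 = 587
  b_44 = 927;  b_45 = 95;  b_46 = 38;  b_47 = 884;  b_48 = 336;  b_49 = 608
  b_50 = 600;  b_51 = 453;  b_52 = 758;  b_53 = 981;  b_54 = 566;  b_55 = 975
  b_56 = 105;  b_57 = 331;  b_58 = 940;  b_59 = 147;  b_60 = 839;  b_61 = 315
  b_62 = 706;  b_63 = 884;  b_64 = 69;  b_65 = 396;  b_66 = 159;  b_67 = 990
  b_68 = 526;  b_69 = 132;  b_70 = 796;  b_71 = 406;  b_72 = 454;  b_73 = 613
  b_74 = 431;  b_75 = 427;  b_76 = 970;  b_77 = 586;  b_78 = 412;  b_79 = 257
  b_80 = 436;  b_81 = 958;  b_82 = 744;  b_83 = 401;  b_84 = 219;  b_85 = 322
  b_86 = 402;  b_87 = 2;  b_88 = 225;  b_89 = 915;  b_90 = 720;  b_91 = 326
  b_92 = 597;  b_93 = 31;  b_94 = 779;  b_95 = 470;  b_96 = 400;  b_97 = 110
  b_98 = 368;  b_99 = 711;  b_100 = 960;  b_101 = 982;  b_102 = 15;  b_103 = 541
  b_104 = 55;  b_105 = 451;  b_106 = 63;  b_107 = 921;  b_108 = 963;  b_109 = 744
  b_110 = 615;  b_111 = 302;  b_112 = 290;  b_113 = 187;  b_114 = 683;  b_115 = 486
  b_116 = 92;  b_117 = 681;  b_118 = 889;  b_119 = 439;  b_120 = 216;  b_121 = 479
  b_122 = 690;  b_123 = 470;  b_124 = 425;  b_125 = 247;  b_126 = 534;  b_127 = 502
  b_128 = 139;  b_129 = 574;  b_130 = 942;  b_131 = 428;  b_132 = 729;  b_133 = 640
  b_134 = 806;  b_135 = 207;  b_136 = 74;  b_137 = 507;  b_138 = 53;  b_139 = 236
  b_140 = 10;  b_141 = 671;  b_142 = 957;  b_143 = 424;  b_144 = 219;  b_145 = 701
  b_146 = 582;  b_147 = 662;  b_148 = 245;  b_149 = 617;  b_150 = 508;  b_151 = 778
  b_152 = 14;  b_153 = 401;  b_154 = 254;  b_155 = 312;  b_156 = 29;  b_157 = 113
  b_158 = 690;  b_159 = 142;  b_160 = 807;  b_161 = 975;  b_162 = 128;  b_163 = 901
  b_164 = 3;  b_165 = 883;  b_166 = 568;  b_167 = 989;  b_168 = 792;  b_169 = 215
  b_170 = 568;  b_171 = 247;  b_172 = 1004;  b_173 = 656;  b_174 = 31;  b_175 = 479
  b_176 = 844;  b_177 = 426;  b_178 = 600;  b_179 = 130;  b_180 = 562;  b_181 = 935
  b_182 = 320;  b_183 = 1008;  b_184 = 291;  b_185 = 220;  b_186 = 947;  b_187 = 641
  b_188 = 738;  b_189 = 644;  b_190 = 527;  b_191 = 948;  b_192 = 548;  b_193 = 29
  b_194 = 931;  b_195 = 168;  b_196 = 246;  b_197 = 749;  b_198 = 23;  b_199 = 541
  b_200 = 801;  b_201 = 382;  b_202 = 819;  b_203 = 577;  b_204 = 640;  b_205 = 758
  b_206 = 509;  b_207 = 845;  b_208 = 989;  b_209 = 136;  b_210 = 979;  b_211 = 6
  b_212 = 444;  b_213 = 793;  b_214 = 384;  b_215 = 649;  b_216 = 740;  b_217 = 957
  b_218 = 552;  b_219 = 759;  b_220 = 663;  b_221 = 642;  b_222 = 777;  b_223 = 618
  b_224 = 964;  b_225 = 777;  b_226 = 879;  b_227 = 457;  b_228 = 936;  b_229 = 150
  b_230 = 321;  b_231 = 995;  b_232 = 424;  b_233 = 231;  b_234 = 121;  b_235 = 137
  b_236 = 37;  b_237 = 981;  b_238 = 179;  b_239 = 509;  b_240 = 78;  b_241 = 55
  b_242 = 411;  b_243 = 651;  b_244 = 50;  b_245 = 692;  b_246 = 645;  b_247 = 57
  b_248 = 635;  b_249 = 269;  b_250 = 723;  b_251 = 986;  b_252 = 508;  b_253 = 629
  b_254 = 489;  b_255 = 461;  b_256 = 531;  b_257 = 927;  b_258 = 927;  b_259 = 521
  b_260 = 637;  b_261 = 726;  b_262 = 851;  b_263 = 502;  b_264 = 186;  b_265 = 993
  b_266 = 124;  b_267 = 923;  b_268 = 921;  b_269 = 438;  b_270 = 894;  b_271 = 156
  b_272 = 655;  b_273 = 378;  b_274 = 683;  b_275 = 387;  b_276 = 841;  b_277 = 64
  b_278 = 748;  b_279 = 421;  b_280 = 298;  b_281 = 723;  b_282 = 411;  b_283 = 384
  b_284 = 847;  b_285 = 251;  b_286 = 173;  b_287 = 834;  b_288 = 795;  b_289 = 499
  b_290 = 154;  b_291 = 326;  b_292 = 790;  b_293 = 120;  b_294 = 769;  b_295 = 592
  b_296 = 802;  b_297 = 633;  b_298 = 300;  b_299 = 888;  b_300 = 190;  b_301 = 302
  b_302 = 262;  b_303 = 195;  b_304 = 376;  b_305 = 599;  b_306 = 729;  b_307 = 694
  b_308 = 214;  b_309 = 727;  b_310 = 793;  b_311 = 792;  b_312 = 100;  b_313 = 745
  b_314 = 896;  b_315 = 351;  b_316 = 1002;  b_317 = 697;  b_318 = 49;  b_319 = 153
  b_320 = 958;  b_321 = 336;  b_322 = 950;  b_323 = 214;  b_324 = 383;  b_325 = 603
  b_326 = 768;  b_327 = 191;  b_328 = 499;  b_329 = 335;  b_330 = 995;  b_331 = 216
  b_332 = 867;  b_333 = 435;  b_334 = 544
b_335 = 288·544 + 850·435 = 733
b_336 = 288·733 + 850·544 = 501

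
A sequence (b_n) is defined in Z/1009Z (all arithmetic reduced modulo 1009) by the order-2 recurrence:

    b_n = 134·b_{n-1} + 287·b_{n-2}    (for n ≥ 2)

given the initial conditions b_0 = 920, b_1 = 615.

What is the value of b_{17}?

584

b_2 = 134·615 + 287·920 = 363
b_3 = 134·363 + 287·615 = 140
b_4 = 134·140 + 287·363 = 852
b_5 = 134·852 + 287·140 = 980
b_6 = 134·980 + 287·852 = 496
b_7 = 134·496 + 287·980 = 628
b_8 = 134·628 + 287·496 = 488
b_9 = 134·488 + 287·628 = 441
b_10 = 134·441 + 287·488 = 377
b_11 = 134·377 + 287·441 = 510
b_12 = 134·510 + 287·377 = 973
b_13 = 134·973 + 287·510 = 286
b_14 = 134·286 + 287·973 = 749
b_15 = 134·749 + 287·286 = 828
b_16 = 134·828 + 287·749 = 8
b_17 = 134·8 + 287·828 = 584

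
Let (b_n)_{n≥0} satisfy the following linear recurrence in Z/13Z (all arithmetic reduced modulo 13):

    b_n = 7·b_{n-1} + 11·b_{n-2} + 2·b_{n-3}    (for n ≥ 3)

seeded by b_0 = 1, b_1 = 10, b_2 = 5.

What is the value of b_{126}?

2

b_3 = 7·5 + 11·10 + 2·1 = 4
b_4 = 7·4 + 11·5 + 2·10 = 12
b_5 = 7·12 + 11·4 + 2·5 = 8
b_6 = 7·8 + 11·12 + 2·4 = 1
b_7 = 7·1 + 11·8 + 2·12 = 2
b_8 = 7·2 + 11·1 + 2·8 = 2
b_9 = 7·2 + 11·2 + 2·1 = 12
b_10 = 7·12 + 11·2 + 2·2 = 6
b_11 = 7·6 + 11·12 + 2·2 = 9
b_12 = 7·9 + 11·6 + 2·12 = 10
b_13 = 7·10 + 11·9 + 2·6 = 12
b_14 = 7·12 + 11·10 + 2·9 = 4
b_15 = 7·4 + 11·12 + 2·10 = 11
b_16 = 7·11 + 11·4 + 2·12 = 2
b_17 = 7·2 + 11·11 + 2·4 = 0
b_18 = 7·0 + 11·2 + 2·11 = 5
b_19 = 7·5 + 11·0 + 2·2 = 0
b_20 = 7·0 + 11·5 + 2·0 = 3
b_21 = 7·3 + 11·0 + 2·5 = 5
b_22 = 7·5 + 11·3 + 2·0 = 3
b_23 = 7·3 + 11·5 + 2·3 = 4
b_24 = 7·4 + 11·3 + 2·5 = 6
b_25 = 7·6 + 11·4 + 2·3 = 1
b_26 = 7·1 + 11·6 + 2·4 = 3
b_27 = 7·3 + 11·1 + 2·6 = 5
b_28 = 7·5 + 11·3 + 2·1 = 5
b_29 = 7·5 + 11·5 + 2·3 = 5
b_30 = 7·5 + 11·5 + 2·5 = 9
b_31 = 7·9 + 11·5 + 2·5 = 11
b_32 = 7·11 + 11·9 + 2·5 = 4
b_33 = 7·4 + 11·11 + 2·9 = 11
b_34 = 7·11 + 11·4 + 2·11 = 0
b_35 = 7·0 + 11·11 + 2·4 = 12
b_36 = 7·12 + 11·0 + 2·11 = 2
b_37 = 7·2 + 11·12 + 2·0 = 3
b_38 = 7·3 + 11·2 + 2·12 = 2
b_39 = 7·2 + 11·3 + 2·2 = 12
b_40 = 7·12 + 11·2 + 2·3 = 8
b_41 = 7·8 + 11·12 + 2·2 = 10
b_42 = 7·10 + 11·8 + 2·12 = 0
b_43 = 7·0 + 11·10 + 2·8 = 9
b_44 = 7·9 + 11·0 + 2·10 = 5
b_45 = 7·5 + 11·9 + 2·0 = 4
b_46 = 7·4 + 11·5 + 2·9 = 10
b_47 = 7·10 + 11·4 + 2·5 = 7
b_48 = 7·7 + 11·10 + 2·4 = 11
b_49 = 7·11 + 11·7 + 2·10 = 5
b_50 = 7·5 + 11·11 + 2·7 = 1
b_51 = 7·1 + 11·5 + 2·11 = 6
b_52 = 7·6 + 11·1 + 2·5 = 11
b_53 = 7·11 + 11·6 + 2·1 = 2
b_54 = 7·2 + 11·11 + 2·6 = 4
b_55 = 7·4 + 11·2 + 2·11 = 7
b_56 = 7·7 + 11·4 + 2·2 = 6
b_57 = 7·6 + 11·7 + 2·4 = 10
b_58 = 7·10 + 11·6 + 2·7 = 7
b_59 = 7·7 + 11·10 + 2·6 = 2
b_60 = 7·2 + 11·7 + 2·10 = 7
b_61 = 7·7 + 11·2 + 2·7 = 7
b_62 = 7·7 + 11·7 + 2·2 = 0
b_63 = 7·0 + 11·7 + 2·7 = 0
b_64 = 7·0 + 11·0 + 2·7 = 1
b_65 = 7·1 + 11·0 + 2·0 = 7
b_66 = 7·7 + 11·1 + 2·0 = 8
b_67 = 7·8 + 11·7 + 2·1 = 5
b_68 = 7·5 + 11·8 + 2·7 = 7
b_69 = 7·7 + 11·5 + 2·8 = 3
b_70 = 7·3 + 11·7 + 2·5 = 4
b_71 = 7·4 + 11·3 + 2·7 = 10
b_72 = 7·10 + 11·4 + 2·3 = 3
b_73 = 7·3 + 11·10 + 2·4 = 9
b_74 = 7·9 + 11·3 + 2·10 = 12
b_75 = 7·12 + 11·9 + 2·3 = 7
b_76 = 7·7 + 11·12 + 2·9 = 4
b_77 = 7·4 + 11·7 + 2·12 = 12
b_78 = 7·12 + 11·4 + 2·7 = 12
b_79 = 7·12 + 11·12 + 2·4 = 3
b_80 = 7·3 + 11·12 + 2·12 = 8
b_81 = 7·8 + 11·3 + 2·12 = 9
b_82 = 7·9 + 11·8 + 2·3 = 1
b_83 = 7·1 + 11·9 + 2·8 = 5
b_84 = 7·5 + 11·1 + 2·9 = 12
b_85 = 7·12 + 11·5 + 2·1 = 11
b_86 = 7·11 + 11·12 + 2·5 = 11
b_87 = 7·11 + 11·11 + 2·12 = 1
b_88 = 7·1 + 11·11 + 2·11 = 7
b_89 = 7·7 + 11·1 + 2·11 = 4
b_90 = 7·4 + 11·7 + 2·1 = 3
b_91 = 7·3 + 11·4 + 2·7 = 1
b_92 = 7·1 + 11·3 + 2·4 = 9
b_93 = 7·9 + 11·1 + 2·3 = 2
b_94 = 7·2 + 11·9 + 2·1 = 11
b_95 = 7·11 + 11·2 + 2·9 = 0
b_96 = 7·0 + 11·11 + 2·2 = 8
b_97 = 7·8 + 11·0 + 2·11 = 0
b_98 = 7·0 + 11·8 + 2·0 = 10
b_99 = 7·10 + 11·0 + 2·8 = 8
b_100 = 7·8 + 11·10 + 2·0 = 10
b_101 = 7·10 + 11·8 + 2·10 = 9
b_102 = 7·9 + 11·10 + 2·8 = 7
b_103 = 7·7 + 11·9 + 2·10 = 12
b_104 = 7·12 + 11·7 + 2·9 = 10
b_105 = 7·10 + 11·12 + 2·7 = 8
b_106 = 7·8 + 11·10 + 2·12 = 8
b_107 = 7·8 + 11·8 + 2·10 = 8
b_108 = 7·8 + 11·8 + 2·8 = 4
b_109 = 7·4 + 11·8 + 2·8 = 2
b_110 = 7·2 + 11·4 + 2·8 = 9
b_111 = 7·9 + 11·2 + 2·4 = 2
b_112 = 7·2 + 11·9 + 2·2 = 0
b_113 = 7·0 + 11·2 + 2·9 = 1
b_114 = 7·1 + 11·0 + 2·2 = 11
b_115 = 7·11 + 11·1 + 2·0 = 10
b_116 = 7·10 + 11·11 + 2·1 = 11
b_117 = 7·11 + 11·10 + 2·11 = 1
b_118 = 7·1 + 11·11 + 2·10 = 5
b_119 = 7·5 + 11·1 + 2·11 = 3
b_120 = 7·3 + 11·5 + 2·1 = 0
b_121 = 7·0 + 11·3 + 2·5 = 4
b_122 = 7·4 + 11·0 + 2·3 = 8
b_123 = 7·8 + 11·4 + 2·0 = 9
b_124 = 7·9 + 11·8 + 2·4 = 3
b_125 = 7·3 + 11·9 + 2·8 = 6
b_126 = 7·6 + 11·3 + 2·9 = 2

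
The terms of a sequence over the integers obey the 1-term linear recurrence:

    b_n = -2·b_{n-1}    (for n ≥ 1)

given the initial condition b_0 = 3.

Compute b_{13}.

-24576

b_1 = -2·3 = -6
b_2 = -2·-6 = 12
b_3 = -2·12 = -24
b_4 = -2·-24 = 48
b_5 = -2·48 = -96
b_6 = -2·-96 = 192
b_7 = -2·192 = -384
b_8 = -2·-384 = 768
b_9 = -2·768 = -1536
b_10 = -2·-1536 = 3072
b_11 = -2·3072 = -6144
b_12 = -2·-6144 = 12288
b_13 = -2·12288 = -24576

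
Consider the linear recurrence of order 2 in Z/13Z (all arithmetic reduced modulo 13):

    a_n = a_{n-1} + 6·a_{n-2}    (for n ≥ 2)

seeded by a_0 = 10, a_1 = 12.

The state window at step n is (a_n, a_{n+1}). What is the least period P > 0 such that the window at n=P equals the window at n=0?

n=0: window = (10, 12)
n=1: window = (12, 7)
n=2: window = (7, 1)
n=3: window = (1, 4)
n=4: window = (4, 10)
n=5: window = (10, 8)
n=6: window = (8, 3)
n=7: window = (3, 12)
n=8: window = (12, 4)
n=9: window = (4, 11)
n=10: window = (11, 9)
n=11: window = (9, 10)
n=12: window = (10, 12)
window at n=12 equals window at n=0 → period = 12

12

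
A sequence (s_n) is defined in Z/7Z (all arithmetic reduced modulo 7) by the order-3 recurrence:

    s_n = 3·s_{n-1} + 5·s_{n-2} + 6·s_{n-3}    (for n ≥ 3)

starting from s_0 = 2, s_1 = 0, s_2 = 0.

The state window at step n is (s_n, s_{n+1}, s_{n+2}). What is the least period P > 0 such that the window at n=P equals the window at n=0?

n=0: window = (2, 0, 0)
n=1: window = (0, 0, 5)
n=2: window = (0, 5, 1)
n=3: window = (5, 1, 0)
n=4: window = (1, 0, 0)
n=5: window = (0, 0, 6)
n=6: window = (0, 6, 4)
n=7: window = (6, 4, 0)
n=8: window = (4, 0, 0)
n=9: window = (0, 0, 3)
n=10: window = (0, 3, 2)
n=11: window = (3, 2, 0)
n=12: window = (2, 0, 0)
window at n=12 equals window at n=0 → period = 12

12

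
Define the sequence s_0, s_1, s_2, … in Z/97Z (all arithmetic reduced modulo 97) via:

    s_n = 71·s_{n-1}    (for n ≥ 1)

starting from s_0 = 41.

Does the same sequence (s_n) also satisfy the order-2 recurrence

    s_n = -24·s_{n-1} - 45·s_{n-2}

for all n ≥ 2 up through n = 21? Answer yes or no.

Terms s_0..s_21: 41, 1, 71, 94, 78, 9, 57, 70, 23, 81, 28, 48, 13, 50, 58, 44, 20, 62, 37, 8, 83, 73
n=2: candidate gives 71, actual s_2 = 71 ✓
n=3: candidate gives 94, actual s_3 = 94 ✓
n=4: candidate gives 78, actual s_4 = 78 ✓
n=5: candidate gives 9, actual s_5 = 9 ✓
n=6: candidate gives 57, actual s_6 = 57 ✓
n=7: candidate gives 70, actual s_7 = 70 ✓
n=8: candidate gives 23, actual s_8 = 23 ✓
n=9: candidate gives 81, actual s_9 = 81 ✓
n=10: candidate gives 28, actual s_10 = 28 ✓
n=11: candidate gives 48, actual s_11 = 48 ✓
n=12: candidate gives 13, actual s_12 = 13 ✓
n=13: candidate gives 50, actual s_13 = 50 ✓
n=14: candidate gives 58, actual s_14 = 58 ✓
n=15: candidate gives 44, actual s_15 = 44 ✓
n=16: candidate gives 20, actual s_16 = 20 ✓
n=17: candidate gives 62, actual s_17 = 62 ✓
n=18: candidate gives 37, actual s_18 = 37 ✓
n=19: candidate gives 8, actual s_19 = 8 ✓
n=20: candidate gives 83, actual s_20 = 83 ✓
n=21: candidate gives 73, actual s_21 = 73 ✓

yes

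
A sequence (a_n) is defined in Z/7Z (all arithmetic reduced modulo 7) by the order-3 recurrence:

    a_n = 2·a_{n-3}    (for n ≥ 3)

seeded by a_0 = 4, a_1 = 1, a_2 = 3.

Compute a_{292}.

a_3 = 0·3 + 0·1 + 2·4 = 1
a_4 = 0·1 + 0·3 + 2·1 = 2
a_5 = 0·2 + 0·1 + 2·3 = 6
a_6 = 0·6 + 0·2 + 2·1 = 2
a_7 = 0·2 + 0·6 + 2·2 = 4
a_8 = 0·4 + 0·2 + 2·6 = 5
a_9 = 0·5 + 0·4 + 2·2 = 4
a_10 = 0·4 + 0·5 + 2·4 = 1
a_11 = 0·1 + 0·4 + 2·5 = 3
(a_9, a_10, a_11) = (4, 1, 3) = (a_0, a_1, a_2), so the sequence has period 9.
292 ≡ 4 (mod 9), hence a_292 = a_4 = 2.

2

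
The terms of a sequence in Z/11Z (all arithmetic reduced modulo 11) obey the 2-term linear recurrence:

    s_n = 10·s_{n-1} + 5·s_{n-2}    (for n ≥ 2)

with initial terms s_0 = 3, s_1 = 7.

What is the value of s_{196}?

10

s_2 = 10·7 + 5·3 = 8
s_3 = 10·8 + 5·7 = 5
s_4 = 10·5 + 5·8 = 2
s_5 = 10·2 + 5·5 = 1
s_6 = 10·1 + 5·2 = 9
s_7 = 10·9 + 5·1 = 7
s_8 = 10·7 + 5·9 = 5
s_9 = 10·5 + 5·7 = 8
s_10 = 10·8 + 5·5 = 6
s_11 = 10·6 + 5·8 = 1
s_12 = 10·1 + 5·6 = 7
s_13 = 10·7 + 5·1 = 9
s_14 = 10·9 + 5·7 = 4
s_15 = 10·4 + 5·9 = 8
s_16 = 10·8 + 5·4 = 1
s_17 = 10·1 + 5·8 = 6
s_18 = 10·6 + 5·1 = 10
s_19 = 10·10 + 5·6 = 9
s_20 = 10·9 + 5·10 = 8
s_21 = 10·8 + 5·9 = 4
s_22 = 10·4 + 5·8 = 3
s_23 = 10·3 + 5·4 = 6
s_24 = 10·6 + 5·3 = 9
s_25 = 10·9 + 5·6 = 10
s_26 = 10·10 + 5·9 = 2
s_27 = 10·2 + 5·10 = 4
s_28 = 10·4 + 5·2 = 6
s_29 = 10·6 + 5·4 = 3
s_30 = 10·3 + 5·6 = 5
s_31 = 10·5 + 5·3 = 10
s_32 = 10·10 + 5·5 = 4
s_33 = 10·4 + 5·10 = 2
s_34 = 10·2 + 5·4 = 7
s_35 = 10·7 + 5·2 = 3
s_36 = 10·3 + 5·7 = 10
s_37 = 10·10 + 5·3 = 5
s_38 = 10·5 + 5·10 = 1
s_39 = 10·1 + 5·5 = 2
s_40 = 10·2 + 5·1 = 3
s_41 = 10·3 + 5·2 = 7
(s_40, s_41) = (3, 7) = (s_0, s_1), so the sequence has period 40.
196 ≡ 36 (mod 40), hence s_196 = s_36 = 10.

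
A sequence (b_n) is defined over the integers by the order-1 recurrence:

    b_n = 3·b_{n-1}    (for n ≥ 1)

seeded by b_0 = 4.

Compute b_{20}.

13947137604

b_1 = 3·4 = 12
b_2 = 3·12 = 36
b_3 = 3·36 = 108
b_4 = 3·108 = 324
b_5 = 3·324 = 972
b_6 = 3·972 = 2916
b_7 = 3·2916 = 8748
b_8 = 3·8748 = 26244
b_9 = 3·26244 = 78732
b_10 = 3·78732 = 236196
b_11 = 3·236196 = 708588
b_12 = 3·708588 = 2125764
b_13 = 3·2125764 = 6377292
b_14 = 3·6377292 = 19131876
b_15 = 3·19131876 = 57395628
b_16 = 3·57395628 = 172186884
b_17 = 3·172186884 = 516560652
b_18 = 3·516560652 = 1549681956
b_19 = 3·1549681956 = 4649045868
b_20 = 3·4649045868 = 13947137604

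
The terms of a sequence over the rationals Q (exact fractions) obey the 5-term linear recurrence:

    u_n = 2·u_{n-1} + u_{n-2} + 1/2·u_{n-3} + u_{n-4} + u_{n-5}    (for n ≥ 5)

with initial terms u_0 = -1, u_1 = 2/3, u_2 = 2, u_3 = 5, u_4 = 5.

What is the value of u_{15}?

9300971/48

u_5 = 2·5 + 1·5 + 1/2·2 + 1·2/3 + 1·-1 = 47/3
u_6 = 2·47/3 + 1·5 + 1/2·5 + 1·2 + 1·2/3 = 83/2
u_7 = 2·83/2 + 1·47/3 + 1/2·5 + 1·5 + 1·2 = 649/6
u_8 = 2·649/6 + 1·83/2 + 1/2·47/3 + 1·5 + 1·5 = 827/3
u_9 = 2·827/3 + 1·649/6 + 1/2·83/2 + 1·47/3 + 1·5 = 8411/12
u_10 = 2·8411/12 + 1·827/3 + 1/2·649/6 + 1·83/2 + 1·47/3 = 7155/4
u_11 = 2·7155/4 + 1·8411/12 + 1/2·827/3 + 1·649/6 + 1·83/2 = 54791/12
u_12 = 2·54791/12 + 1·7155/4 + 1/2·8411/12 + 1·827/3 + 1·649/6 = 93239/8
u_13 = 2·93239/8 + 1·54791/12 + 1/2·7155/4 + 1·8411/12 + 1·827/3 = 237973/8
u_14 = 2·237973/8 + 1·93239/8 + 1/2·54791/12 + 1·7155/4 + 1·8411/12 = 303683/4
u_15 = 2·303683/4 + 1·237973/8 + 1/2·93239/8 + 1·54791/12 + 1·7155/4 = 9300971/48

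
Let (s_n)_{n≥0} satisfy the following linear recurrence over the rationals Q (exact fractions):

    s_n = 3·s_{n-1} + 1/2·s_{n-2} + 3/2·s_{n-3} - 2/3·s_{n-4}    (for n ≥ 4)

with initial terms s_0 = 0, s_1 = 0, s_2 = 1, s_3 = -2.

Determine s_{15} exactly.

s_4 = 3·-2 + 1/2·1 + 3/2·0 + -2/3·0 = -11/2
s_5 = 3·-11/2 + 1/2·-2 + 3/2·1 + -2/3·0 = -16
s_6 = 3·-16 + 1/2·-11/2 + 3/2·-2 + -2/3·1 = -653/12
s_7 = 3·-653/12 + 1/2·-16 + 3/2·-11/2 + -2/3·-2 = -1069/6
s_8 = 3·-1069/6 + 1/2·-653/12 + 3/2·-16 + -2/3·-11/2 = -13969/24
s_9 = 3·-13969/24 + 1/2·-1069/6 + 3/2·-653/12 + -2/3·-16 = -11437/6
s_10 = 3·-11437/6 + 1/2·-13969/24 + 3/2·-1069/6 + -2/3·-653/12 = -898631/144
s_11 = 3·-898631/144 + 1/2·-11437/6 + 3/2·-13969/24 + -2/3·-1069/6 = -1470877/72
s_12 = 3·-1470877/72 + 1/2·-898631/144 + 3/2·-11437/6 + -2/3·-13969/24 = -6420289/96
s_13 = 3·-6420289/96 + 1/2·-1470877/72 + 3/2·-898631/144 + -2/3·-11437/6 = -2627261/12
s_14 = 3·-2627261/12 + 1/2·-6420289/96 + 3/2·-1470877/72 + -2/3·-898631/144 = -1238521877/1728
s_15 = 3·-1238521877/1728 + 1/2·-2627261/12 + 3/2·-6420289/96 + -2/3·-1470877/72 = -2027271097/864

-2027271097/864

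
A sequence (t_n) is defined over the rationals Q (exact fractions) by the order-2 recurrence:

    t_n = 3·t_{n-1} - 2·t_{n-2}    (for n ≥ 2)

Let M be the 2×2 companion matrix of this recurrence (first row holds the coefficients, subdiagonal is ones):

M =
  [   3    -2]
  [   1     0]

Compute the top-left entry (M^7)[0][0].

(M^7)[0][0] is the top entry after applying M 7 times to the unit state (1, 0). Equivalently it is h_{8} for the auxiliary sequence (h_n) obeying the same recurrence with h_1 = 1 and h_i = 0 for 0 ≤ i < 1:
h_2 = 3·1 + -2·0 = 3
h_3 = 3·3 + -2·1 = 7
h_4 = 3·7 + -2·3 = 15
h_5 = 3·15 + -2·7 = 31
h_6 = 3·31 + -2·15 = 63
h_7 = 3·63 + -2·31 = 127
h_8 = 3·127 + -2·63 = 255

255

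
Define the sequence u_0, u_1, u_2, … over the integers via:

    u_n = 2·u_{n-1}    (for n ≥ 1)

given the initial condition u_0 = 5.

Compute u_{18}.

1310720

u_1 = 2·5 = 10
u_2 = 2·10 = 20
u_3 = 2·20 = 40
u_4 = 2·40 = 80
u_5 = 2·80 = 160
u_6 = 2·160 = 320
u_7 = 2·320 = 640
u_8 = 2·640 = 1280
u_9 = 2·1280 = 2560
u_10 = 2·2560 = 5120
u_11 = 2·5120 = 10240
u_12 = 2·10240 = 20480
u_13 = 2·20480 = 40960
u_14 = 2·40960 = 81920
u_15 = 2·81920 = 163840
u_16 = 2·163840 = 327680
u_17 = 2·327680 = 655360
u_18 = 2·655360 = 1310720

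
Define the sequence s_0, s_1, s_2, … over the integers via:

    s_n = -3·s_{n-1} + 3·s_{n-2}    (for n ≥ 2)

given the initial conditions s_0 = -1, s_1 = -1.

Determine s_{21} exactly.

s_2 = -3·-1 + 3·-1 = 0
s_3 = -3·0 + 3·-1 = -3
s_4 = -3·-3 + 3·0 = 9
s_5 = -3·9 + 3·-3 = -36
s_6 = -3·-36 + 3·9 = 135
s_7 = -3·135 + 3·-36 = -513
s_8 = -3·-513 + 3·135 = 1944
s_9 = -3·1944 + 3·-513 = -7371
s_10 = -3·-7371 + 3·1944 = 27945
s_11 = -3·27945 + 3·-7371 = -105948
s_12 = -3·-105948 + 3·27945 = 401679
s_13 = -3·401679 + 3·-105948 = -1522881
s_14 = -3·-1522881 + 3·401679 = 5773680
s_15 = -3·5773680 + 3·-1522881 = -21889683
s_16 = -3·-21889683 + 3·5773680 = 82990089
s_17 = -3·82990089 + 3·-21889683 = -314639316
s_18 = -3·-314639316 + 3·82990089 = 1192888215
s_19 = -3·1192888215 + 3·-314639316 = -4522582593
s_20 = -3·-4522582593 + 3·1192888215 = 17146412424
s_21 = -3·17146412424 + 3·-4522582593 = -65006985051

-65006985051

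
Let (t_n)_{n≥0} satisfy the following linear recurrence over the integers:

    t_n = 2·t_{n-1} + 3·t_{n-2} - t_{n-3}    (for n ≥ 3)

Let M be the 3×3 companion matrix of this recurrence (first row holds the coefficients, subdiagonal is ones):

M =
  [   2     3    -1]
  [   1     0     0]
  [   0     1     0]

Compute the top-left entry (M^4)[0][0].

(M^4)[0][0] is the top entry after applying M 4 times to the unit state (1, 0, 0). Equivalently it is h_{6} for the auxiliary sequence (h_n) obeying the same recurrence with h_2 = 1 and h_i = 0 for 0 ≤ i < 2:
h_3 = 2·1 + 3·0 + -1·0 = 2
h_4 = 2·2 + 3·1 + -1·0 = 7
h_5 = 2·7 + 3·2 + -1·1 = 19
h_6 = 2·19 + 3·7 + -1·2 = 57

57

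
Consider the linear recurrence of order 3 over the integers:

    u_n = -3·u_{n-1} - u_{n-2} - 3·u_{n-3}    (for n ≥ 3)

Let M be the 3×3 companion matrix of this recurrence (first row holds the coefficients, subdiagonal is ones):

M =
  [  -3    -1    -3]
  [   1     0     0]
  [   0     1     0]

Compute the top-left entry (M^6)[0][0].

(M^6)[0][0] is the top entry after applying M 6 times to the unit state (1, 0, 0). Equivalently it is h_{8} for the auxiliary sequence (h_n) obeying the same recurrence with h_2 = 1 and h_i = 0 for 0 ≤ i < 2:
h_3 = -3·1 + -1·0 + -3·0 = -3
h_4 = -3·-3 + -1·1 + -3·0 = 8
h_5 = -3·8 + -1·-3 + -3·1 = -24
h_6 = -3·-24 + -1·8 + -3·-3 = 73
h_7 = -3·73 + -1·-24 + -3·8 = -219
h_8 = -3·-219 + -1·73 + -3·-24 = 656

656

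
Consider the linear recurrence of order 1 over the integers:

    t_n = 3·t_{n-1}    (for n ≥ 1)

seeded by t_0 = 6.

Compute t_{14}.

28697814

t_1 = 3·6 = 18
t_2 = 3·18 = 54
t_3 = 3·54 = 162
t_4 = 3·162 = 486
t_5 = 3·486 = 1458
t_6 = 3·1458 = 4374
t_7 = 3·4374 = 13122
t_8 = 3·13122 = 39366
t_9 = 3·39366 = 118098
t_10 = 3·118098 = 354294
t_11 = 3·354294 = 1062882
t_12 = 3·1062882 = 3188646
t_13 = 3·3188646 = 9565938
t_14 = 3·9565938 = 28697814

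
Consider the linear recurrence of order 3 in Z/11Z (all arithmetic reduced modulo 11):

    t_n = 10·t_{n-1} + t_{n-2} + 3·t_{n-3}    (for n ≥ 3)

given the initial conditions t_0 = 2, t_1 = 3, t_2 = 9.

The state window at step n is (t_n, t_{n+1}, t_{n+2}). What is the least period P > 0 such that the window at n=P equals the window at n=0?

n=0: window = (2, 3, 9)
n=1: window = (3, 9, 0)
n=2: window = (9, 0, 7)
n=3: window = (0, 7, 9)
n=4: window = (7, 9, 9)
n=5: window = (9, 9, 10)
n=6: window = (9, 10, 4)
n=7: window = (10, 4, 0)
n=8: window = (4, 0, 1)
n=9: window = (0, 1, 0)
n=10: window = (1, 0, 1)
n=11: window = (0, 1, 2)
n=12: window = (1, 2, 10)
n=13: window = (2, 10, 6)
n=14: window = (10, 6, 10)
n=15: window = (6, 10, 4)
n=16: window = (10, 4, 2)
n=17: window = (4, 2, 10)
n=18: window = (2, 10, 4)
n=19: window = (10, 4, 1)
n=20: window = (4, 1, 0)
n=21: window = (1, 0, 2)
n=22: window = (0, 2, 1)
n=23: window = (2, 1, 1)
n=24: window = (1, 1, 6)
n=25: window = (1, 6, 9)
n=26: window = (6, 9, 0)
n=27: window = (9, 0, 5)
n=28: window = (0, 5, 0)
n=29: window = (5, 0, 5)
n=30: window = (0, 5, 10)
n=31: window = (5, 10, 6)
n=32: window = (10, 6, 8)
n=33: window = (6, 8, 6)
n=34: window = (8, 6, 9)
n=35: window = (6, 9, 10)
n=36: window = (9, 10, 6)
n=37: window = (10, 6, 9)
n=38: window = (6, 9, 5)
n=39: window = (9, 5, 0)
n=40: window = (5, 0, 10)
…
n=93: window = (3, 7, 2)
n=94: window = (7, 2, 3)
n=95: window = (2, 3, 9)
window at n=95 equals window at n=0 → period = 95

95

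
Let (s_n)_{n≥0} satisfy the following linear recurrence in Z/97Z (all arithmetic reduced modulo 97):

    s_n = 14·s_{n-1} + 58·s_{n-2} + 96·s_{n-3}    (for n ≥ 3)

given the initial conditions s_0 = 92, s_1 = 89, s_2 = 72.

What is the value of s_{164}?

s_3 = 14·72 + 58·89 + 96·92 = 64
s_4 = 14·64 + 58·72 + 96·89 = 36
s_5 = 14·36 + 58·64 + 96·72 = 70
s_6 = 14·70 + 58·36 + 96·64 = 94
s_7 = 14·94 + 58·70 + 96·36 = 5
s_8 = 14·5 + 58·94 + 96·70 = 20
Continuing the recurrence:
  s_9 = 88;  s_10 = 59;  s_11 = 90;  s_12 = 35;  s_13 = 25;  s_14 = 59
  s_15 = 10;  s_16 = 45;  s_17 = 84;  s_18 = 90;  s_19 = 73;  s_20 = 47
  s_21 = 49;  s_22 = 41;  s_23 = 71;  s_24 = 25;  s_25 = 62;  s_26 = 16
  s_27 = 12;  s_28 = 64;  s_29 = 24;  s_30 = 59;  s_31 = 20;  s_32 = 89
  s_33 = 19;  s_34 = 73;  s_35 = 95;  s_36 = 16;  s_37 = 35;  s_38 = 62
  s_39 = 69;  s_40 = 65;  s_41 = 0;  s_42 = 15;  s_43 = 48;  s_44 = 87
  s_45 = 10;  s_46 = 94;  s_47 = 63;  s_48 = 19;  s_49 = 43;  s_50 = 89
  s_51 = 35;  s_52 = 80;  s_53 = 54;  s_54 = 26;  s_55 = 21;  s_56 = 2
  s_57 = 56;  s_58 = 6;  s_59 = 32;  s_60 = 61;  s_61 = 85;  s_62 = 40
  s_63 = 94;  s_64 = 59;  s_65 = 30;  s_66 = 62;  s_67 = 27;  s_68 = 64
  s_69 = 72;  s_70 = 37;  s_71 = 71;  s_72 = 61;  s_73 = 85;  s_74 = 1
  s_75 = 33;  s_76 = 47;  s_77 = 49;  s_78 = 81;  s_79 = 49;  s_80 = 0
  s_81 = 45;  s_82 = 96;  s_83 = 74;  s_84 = 60;  s_85 = 89;  s_86 = 93
  s_87 = 2;  s_88 = 95;  s_89 = 92;  s_90 = 6;  s_91 = 87;  s_92 = 19
  s_93 = 68;  s_94 = 27;  s_95 = 35;  s_96 = 48;  s_97 = 56;  s_98 = 41
  s_99 = 88;  s_100 = 62;  s_101 = 14;  s_102 = 18;  s_103 = 32;  s_104 = 23
  s_105 = 26;  s_106 = 17;  s_107 = 74;  s_108 = 56;  s_109 = 15;  s_110 = 86
  s_111 = 78;  s_112 = 51;  s_113 = 11;  s_114 = 27;  s_115 = 92;  s_116 = 30
  s_117 = 6;  s_118 = 83;  s_119 = 25;  s_120 = 17;  s_121 = 53;  s_122 = 54
  s_123 = 30;  s_124 = 7;  s_125 = 38;  s_126 = 35;  s_127 = 68;  s_128 = 34
  s_129 = 20;  s_130 = 50;  s_131 = 80;  s_132 = 23;  s_133 = 62;  s_134 = 85
  s_135 = 10;  s_136 = 61;  s_137 = 88;  s_138 = 7;  s_139 = 0;  s_140 = 27
  s_141 = 80;  s_142 = 67;  s_143 = 22;  s_144 = 40;  s_145 = 23;  s_146 = 1
  s_147 = 47;  s_148 = 14;  s_149 = 11;  s_150 = 46;  s_151 = 7;  s_152 = 39
  s_153 = 33;  s_154 = 1;  s_155 = 46;  s_156 = 87;  s_157 = 5;  s_158 = 26
  s_159 = 82;  s_160 = 32;  s_161 = 37;  s_162 = 61
s_163 = 14·61 + 58·37 + 96·32 = 58
s_164 = 14·58 + 58·61 + 96·37 = 45

45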